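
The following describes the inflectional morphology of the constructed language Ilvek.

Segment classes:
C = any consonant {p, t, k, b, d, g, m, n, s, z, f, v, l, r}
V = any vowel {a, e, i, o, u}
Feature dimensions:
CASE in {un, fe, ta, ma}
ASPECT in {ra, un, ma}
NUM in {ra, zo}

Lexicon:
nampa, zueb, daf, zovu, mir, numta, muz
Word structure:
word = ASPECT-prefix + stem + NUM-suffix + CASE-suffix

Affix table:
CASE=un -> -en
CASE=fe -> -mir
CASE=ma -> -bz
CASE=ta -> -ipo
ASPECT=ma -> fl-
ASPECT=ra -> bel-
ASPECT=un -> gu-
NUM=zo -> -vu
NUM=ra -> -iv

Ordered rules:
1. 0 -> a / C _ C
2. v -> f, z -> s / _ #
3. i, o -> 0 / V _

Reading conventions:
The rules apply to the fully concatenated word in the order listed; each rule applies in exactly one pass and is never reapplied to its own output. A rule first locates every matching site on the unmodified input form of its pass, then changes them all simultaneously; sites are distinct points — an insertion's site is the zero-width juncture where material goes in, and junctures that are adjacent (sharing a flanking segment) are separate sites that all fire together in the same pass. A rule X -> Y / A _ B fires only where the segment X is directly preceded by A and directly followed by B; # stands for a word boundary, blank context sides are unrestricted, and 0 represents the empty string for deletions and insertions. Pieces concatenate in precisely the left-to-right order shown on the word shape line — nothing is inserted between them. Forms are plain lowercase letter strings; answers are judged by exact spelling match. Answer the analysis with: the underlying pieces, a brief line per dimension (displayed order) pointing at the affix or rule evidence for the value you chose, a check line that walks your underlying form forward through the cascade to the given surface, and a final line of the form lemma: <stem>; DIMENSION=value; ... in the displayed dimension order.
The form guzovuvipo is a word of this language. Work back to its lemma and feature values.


underlying: gu-zovu-iv-ipo
CASE=ta - signalled by the affix -ipo
ASPECT=un - signalled by the affix gu-
NUM=ra - signalled by the affix -iv
check: guzovuivipo -> guzovuivipo -> guzovuivipo -> guzovuvipo
lemma: zovu; CASE=ta; ASPECT=un; NUM=ra


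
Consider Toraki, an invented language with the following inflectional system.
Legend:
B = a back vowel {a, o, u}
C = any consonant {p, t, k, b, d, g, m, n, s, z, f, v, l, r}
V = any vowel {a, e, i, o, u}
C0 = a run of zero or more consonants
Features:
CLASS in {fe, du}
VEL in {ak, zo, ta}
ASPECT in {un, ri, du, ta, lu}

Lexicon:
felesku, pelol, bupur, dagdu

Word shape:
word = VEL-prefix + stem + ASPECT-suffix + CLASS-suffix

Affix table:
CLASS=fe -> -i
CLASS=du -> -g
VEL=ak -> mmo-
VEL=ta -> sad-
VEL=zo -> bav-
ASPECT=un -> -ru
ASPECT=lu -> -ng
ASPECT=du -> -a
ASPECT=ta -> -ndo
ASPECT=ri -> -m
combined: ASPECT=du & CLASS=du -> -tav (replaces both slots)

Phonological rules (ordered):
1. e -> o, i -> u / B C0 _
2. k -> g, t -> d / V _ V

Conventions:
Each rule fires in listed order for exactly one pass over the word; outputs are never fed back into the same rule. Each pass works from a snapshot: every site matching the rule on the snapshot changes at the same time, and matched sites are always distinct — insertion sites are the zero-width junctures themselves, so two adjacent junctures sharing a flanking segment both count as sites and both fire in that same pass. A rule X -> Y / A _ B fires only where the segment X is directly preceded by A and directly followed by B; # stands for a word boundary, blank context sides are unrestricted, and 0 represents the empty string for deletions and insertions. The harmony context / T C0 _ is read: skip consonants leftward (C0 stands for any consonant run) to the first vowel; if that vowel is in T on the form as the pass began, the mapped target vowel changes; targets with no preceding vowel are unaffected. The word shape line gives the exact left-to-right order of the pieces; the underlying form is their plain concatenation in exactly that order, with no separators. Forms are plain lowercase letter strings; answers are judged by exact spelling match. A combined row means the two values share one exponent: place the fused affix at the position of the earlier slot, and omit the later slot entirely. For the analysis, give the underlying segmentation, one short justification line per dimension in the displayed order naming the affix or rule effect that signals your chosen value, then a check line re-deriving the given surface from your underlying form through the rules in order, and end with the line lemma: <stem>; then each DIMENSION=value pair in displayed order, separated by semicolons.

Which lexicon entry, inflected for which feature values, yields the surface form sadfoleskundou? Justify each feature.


underlying: sad-felesku-ndo-i
CLASS=fe - signalled by the affix -i
VEL=ta - signalled by the affix sad-
ASPECT=ta - signalled by the affix -ndo
check: sadfeleskundoi -> sadfoleskundou -> sadfoleskundou
lemma: felesku; CLASS=fe; VEL=ta; ASPECT=ta


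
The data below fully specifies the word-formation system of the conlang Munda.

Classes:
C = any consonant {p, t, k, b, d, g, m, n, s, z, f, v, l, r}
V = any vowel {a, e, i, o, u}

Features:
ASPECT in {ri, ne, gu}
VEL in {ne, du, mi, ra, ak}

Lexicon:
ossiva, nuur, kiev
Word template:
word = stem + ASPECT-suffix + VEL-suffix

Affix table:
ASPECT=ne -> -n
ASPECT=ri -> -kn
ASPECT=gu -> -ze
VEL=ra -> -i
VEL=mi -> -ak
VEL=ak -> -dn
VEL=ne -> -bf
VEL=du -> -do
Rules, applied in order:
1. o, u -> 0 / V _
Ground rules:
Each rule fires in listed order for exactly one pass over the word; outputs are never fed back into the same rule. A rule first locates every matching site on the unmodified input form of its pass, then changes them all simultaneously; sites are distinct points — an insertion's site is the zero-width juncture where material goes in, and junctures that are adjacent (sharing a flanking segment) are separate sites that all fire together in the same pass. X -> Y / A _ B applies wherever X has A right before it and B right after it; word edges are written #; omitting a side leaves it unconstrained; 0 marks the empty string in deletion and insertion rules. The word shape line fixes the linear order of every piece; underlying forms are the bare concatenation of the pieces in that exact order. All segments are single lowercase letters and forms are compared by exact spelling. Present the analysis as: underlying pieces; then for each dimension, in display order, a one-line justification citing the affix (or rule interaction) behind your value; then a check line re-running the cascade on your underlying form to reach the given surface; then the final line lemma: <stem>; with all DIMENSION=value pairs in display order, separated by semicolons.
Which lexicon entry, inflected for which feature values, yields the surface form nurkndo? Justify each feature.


underlying: nuur-kn-do
ASPECT=ri - signalled by the affix -kn
VEL=du - signalled by the affix -do
check: nuurkndo -> nurkndo
lemma: nuur; ASPECT=ri; VEL=du


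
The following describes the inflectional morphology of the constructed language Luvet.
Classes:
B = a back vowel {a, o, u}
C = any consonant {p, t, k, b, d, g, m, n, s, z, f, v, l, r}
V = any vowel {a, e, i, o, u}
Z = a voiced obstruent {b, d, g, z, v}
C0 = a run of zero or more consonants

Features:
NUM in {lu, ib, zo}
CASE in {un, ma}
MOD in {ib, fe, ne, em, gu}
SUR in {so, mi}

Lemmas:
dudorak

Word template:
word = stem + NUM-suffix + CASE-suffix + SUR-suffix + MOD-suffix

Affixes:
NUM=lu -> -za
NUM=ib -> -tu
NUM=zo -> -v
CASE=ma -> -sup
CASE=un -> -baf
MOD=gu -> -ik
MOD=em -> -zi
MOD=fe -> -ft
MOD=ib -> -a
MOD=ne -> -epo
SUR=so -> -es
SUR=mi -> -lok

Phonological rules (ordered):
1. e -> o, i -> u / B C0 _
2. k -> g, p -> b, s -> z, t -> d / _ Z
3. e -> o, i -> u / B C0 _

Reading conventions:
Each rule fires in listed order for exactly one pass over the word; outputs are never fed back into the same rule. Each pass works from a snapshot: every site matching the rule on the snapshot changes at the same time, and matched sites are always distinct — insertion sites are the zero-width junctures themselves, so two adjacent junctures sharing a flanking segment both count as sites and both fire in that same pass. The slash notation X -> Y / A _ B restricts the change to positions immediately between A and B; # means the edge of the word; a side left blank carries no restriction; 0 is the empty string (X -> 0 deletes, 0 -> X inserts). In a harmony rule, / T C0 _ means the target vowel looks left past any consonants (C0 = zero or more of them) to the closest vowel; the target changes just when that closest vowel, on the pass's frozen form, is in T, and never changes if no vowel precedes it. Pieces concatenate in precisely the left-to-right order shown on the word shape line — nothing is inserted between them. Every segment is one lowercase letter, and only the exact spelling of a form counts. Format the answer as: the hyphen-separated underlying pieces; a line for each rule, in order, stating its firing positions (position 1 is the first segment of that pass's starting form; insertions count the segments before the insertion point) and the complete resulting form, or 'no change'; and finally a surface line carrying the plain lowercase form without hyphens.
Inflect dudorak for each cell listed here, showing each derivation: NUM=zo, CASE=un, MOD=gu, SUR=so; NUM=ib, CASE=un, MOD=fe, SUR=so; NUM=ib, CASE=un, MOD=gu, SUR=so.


cell NUM=zo, CASE=un, MOD=gu, SUR=so:
underlying: dudorak-v-baf-es-ik
1. e -> o, i -> u / B C0 _: fires at position(s) 12: dudorakvbafosik
2. k -> g, p -> b, s -> z, t -> d / _ Z: fires at position(s) 7: dudoragvbafosik
3. e -> o, i -> u / B C0 _: fires at position(s) 14: dudoragvbafosuk
surface: dudoragvbafosuk

cell NUM=ib, CASE=un, MOD=fe, SUR=so:
underlying: dudorak-tu-baf-es-ft
1. e -> o, i -> u / B C0 _: fires at position(s) 13: dudoraktubafosft
2. k -> g, p -> b, s -> z, t -> d / _ Z: no change
3. e -> o, i -> u / B C0 _: no change
surface: dudoraktubafosft

cell NUM=ib, CASE=un, MOD=gu, SUR=so:
underlying: dudorak-tu-baf-es-ik
1. e -> o, i -> u / B C0 _: fires at position(s) 13: dudoraktubafosik
2. k -> g, p -> b, s -> z, t -> d / _ Z: no change
3. e -> o, i -> u / B C0 _: fires at position(s) 15: dudoraktubafosuk
surface: dudoraktubafosuk


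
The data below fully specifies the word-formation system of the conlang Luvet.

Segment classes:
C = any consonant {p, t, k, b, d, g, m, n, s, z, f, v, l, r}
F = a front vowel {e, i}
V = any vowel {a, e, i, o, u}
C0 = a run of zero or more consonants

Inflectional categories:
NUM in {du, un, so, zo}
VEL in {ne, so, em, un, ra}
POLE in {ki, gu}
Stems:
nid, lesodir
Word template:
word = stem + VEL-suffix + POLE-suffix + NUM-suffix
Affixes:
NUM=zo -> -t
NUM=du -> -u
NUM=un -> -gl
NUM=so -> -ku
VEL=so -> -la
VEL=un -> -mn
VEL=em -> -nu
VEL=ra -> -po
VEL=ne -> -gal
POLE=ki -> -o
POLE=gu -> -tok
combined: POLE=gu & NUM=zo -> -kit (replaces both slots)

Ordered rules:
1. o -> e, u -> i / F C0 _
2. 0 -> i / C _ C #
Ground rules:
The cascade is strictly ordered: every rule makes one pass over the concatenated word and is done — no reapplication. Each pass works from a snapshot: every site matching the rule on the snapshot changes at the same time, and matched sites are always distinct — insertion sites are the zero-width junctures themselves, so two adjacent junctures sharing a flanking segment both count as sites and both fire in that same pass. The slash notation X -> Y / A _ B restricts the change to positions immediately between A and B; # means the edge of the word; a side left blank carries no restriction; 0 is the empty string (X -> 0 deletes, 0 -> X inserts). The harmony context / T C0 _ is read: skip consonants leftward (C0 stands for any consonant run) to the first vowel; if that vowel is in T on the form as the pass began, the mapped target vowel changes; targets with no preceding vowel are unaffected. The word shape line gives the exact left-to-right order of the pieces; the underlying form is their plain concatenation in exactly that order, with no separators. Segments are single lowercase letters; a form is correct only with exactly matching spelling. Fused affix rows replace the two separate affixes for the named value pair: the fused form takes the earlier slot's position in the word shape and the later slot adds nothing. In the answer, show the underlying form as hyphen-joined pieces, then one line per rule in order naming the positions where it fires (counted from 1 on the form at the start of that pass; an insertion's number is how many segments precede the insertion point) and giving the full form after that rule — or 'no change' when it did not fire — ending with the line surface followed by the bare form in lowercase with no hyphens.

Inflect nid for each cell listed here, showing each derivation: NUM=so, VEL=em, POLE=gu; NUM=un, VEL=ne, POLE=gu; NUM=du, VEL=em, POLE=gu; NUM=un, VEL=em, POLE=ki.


cell NUM=so, VEL=em, POLE=gu:
underlying: nid-nu-tok-ku
1. o -> e, u -> i / F C0 _: fires at position(s) 5: nidnitokku
2. 0 -> i / C _ C #: no change
surface: nidnitokku

cell NUM=un, VEL=ne, POLE=gu:
underlying: nid-gal-tok-gl
1. o -> e, u -> i / F C0 _: no change
2. 0 -> i / C _ C #: inserts after position(s) 10: nidgaltokgil
surface: nidgaltokgil

cell NUM=du, VEL=em, POLE=gu:
underlying: nid-nu-tok-u
1. o -> e, u -> i / F C0 _: fires at position(s) 5: nidnitoku
2. 0 -> i / C _ C #: no change
surface: nidnitoku

cell NUM=un, VEL=em, POLE=ki:
underlying: nid-nu-o-gl
1. o -> e, u -> i / F C0 _: fires at position(s) 5: nidniogl
2. 0 -> i / C _ C #: inserts after position(s) 7: nidniogil
surface: nidniogil


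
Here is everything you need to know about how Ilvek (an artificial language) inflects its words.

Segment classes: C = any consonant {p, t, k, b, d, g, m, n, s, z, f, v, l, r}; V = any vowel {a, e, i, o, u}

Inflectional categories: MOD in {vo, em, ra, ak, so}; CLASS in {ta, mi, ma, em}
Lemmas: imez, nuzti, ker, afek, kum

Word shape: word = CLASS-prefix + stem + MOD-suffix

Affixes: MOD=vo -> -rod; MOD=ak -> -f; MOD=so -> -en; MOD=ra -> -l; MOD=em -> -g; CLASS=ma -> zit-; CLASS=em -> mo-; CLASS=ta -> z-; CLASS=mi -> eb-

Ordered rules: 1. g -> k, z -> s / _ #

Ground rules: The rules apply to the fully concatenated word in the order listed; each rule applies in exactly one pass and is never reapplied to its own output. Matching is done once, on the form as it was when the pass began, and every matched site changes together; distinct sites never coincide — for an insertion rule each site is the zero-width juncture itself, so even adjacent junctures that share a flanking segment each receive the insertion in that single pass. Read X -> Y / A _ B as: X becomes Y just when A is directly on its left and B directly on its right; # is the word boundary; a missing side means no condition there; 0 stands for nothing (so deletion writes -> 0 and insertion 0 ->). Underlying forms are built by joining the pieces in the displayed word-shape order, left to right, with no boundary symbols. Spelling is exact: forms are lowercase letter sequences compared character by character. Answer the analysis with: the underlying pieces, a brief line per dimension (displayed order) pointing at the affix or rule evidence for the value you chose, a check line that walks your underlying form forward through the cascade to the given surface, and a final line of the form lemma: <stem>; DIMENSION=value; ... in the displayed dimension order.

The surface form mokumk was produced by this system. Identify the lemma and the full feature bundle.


underlying: mo-kum-g
MOD=em - signalled by the affix -g
CLASS=em - signalled by the affix mo-
check: mokumg -> mokumk
lemma: kum; MOD=em; CLASS=em


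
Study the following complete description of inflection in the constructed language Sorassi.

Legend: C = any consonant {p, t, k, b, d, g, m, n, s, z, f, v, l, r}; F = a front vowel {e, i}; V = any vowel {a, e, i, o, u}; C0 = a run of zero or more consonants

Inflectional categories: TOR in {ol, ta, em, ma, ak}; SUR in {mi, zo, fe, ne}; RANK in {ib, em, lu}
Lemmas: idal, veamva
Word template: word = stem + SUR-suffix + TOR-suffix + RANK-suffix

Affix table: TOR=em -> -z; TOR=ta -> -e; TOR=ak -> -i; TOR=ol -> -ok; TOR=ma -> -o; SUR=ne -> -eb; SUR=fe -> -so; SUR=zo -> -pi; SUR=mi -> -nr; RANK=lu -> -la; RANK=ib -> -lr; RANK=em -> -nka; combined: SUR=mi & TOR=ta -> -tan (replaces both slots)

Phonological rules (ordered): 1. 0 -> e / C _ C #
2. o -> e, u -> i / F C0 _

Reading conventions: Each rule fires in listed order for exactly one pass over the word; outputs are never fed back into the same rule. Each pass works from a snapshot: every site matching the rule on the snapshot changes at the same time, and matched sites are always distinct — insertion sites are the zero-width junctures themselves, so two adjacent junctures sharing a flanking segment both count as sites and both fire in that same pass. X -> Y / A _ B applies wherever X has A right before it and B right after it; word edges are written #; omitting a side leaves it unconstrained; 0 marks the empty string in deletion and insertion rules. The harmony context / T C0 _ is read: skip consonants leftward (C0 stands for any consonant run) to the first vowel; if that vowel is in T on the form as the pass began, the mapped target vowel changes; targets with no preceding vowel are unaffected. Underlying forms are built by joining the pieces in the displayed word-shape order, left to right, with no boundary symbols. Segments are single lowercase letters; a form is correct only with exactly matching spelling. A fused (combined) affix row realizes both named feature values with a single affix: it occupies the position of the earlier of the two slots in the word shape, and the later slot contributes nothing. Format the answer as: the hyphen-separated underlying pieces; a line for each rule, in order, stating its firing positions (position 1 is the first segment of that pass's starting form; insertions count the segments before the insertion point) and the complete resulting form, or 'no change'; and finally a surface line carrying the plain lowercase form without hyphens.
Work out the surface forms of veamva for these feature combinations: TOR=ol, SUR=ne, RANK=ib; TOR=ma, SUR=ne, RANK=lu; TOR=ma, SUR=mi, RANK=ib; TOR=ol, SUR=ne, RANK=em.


cell TOR=ol, SUR=ne, RANK=ib:
underlying: veamva-eb-ok-lr
1. 0 -> e / C _ C #: inserts after position(s) 11: veamvaebokler
2. o -> e, u -> i / F C0 _: fires at position(s) 9: veamvaebekler
surface: veamvaebekler

cell TOR=ma, SUR=ne, RANK=lu:
underlying: veamva-eb-o-la
1. 0 -> e / C _ C #: no change
2. o -> e, u -> i / F C0 _: fires at position(s) 9: veamvaebela
surface: veamvaebela

cell TOR=ma, SUR=mi, RANK=ib:
underlying: veamva-nr-o-lr
1. 0 -> e / C _ C #: inserts after position(s) 10: veamvanroler
2. o -> e, u -> i / F C0 _: no change
surface: veamvanroler

cell TOR=ol, SUR=ne, RANK=em:
underlying: veamva-eb-ok-nka
1. 0 -> e / C _ C #: no change
2. o -> e, u -> i / F C0 _: fires at position(s) 9: veamvaebeknka
surface: veamvaebeknka


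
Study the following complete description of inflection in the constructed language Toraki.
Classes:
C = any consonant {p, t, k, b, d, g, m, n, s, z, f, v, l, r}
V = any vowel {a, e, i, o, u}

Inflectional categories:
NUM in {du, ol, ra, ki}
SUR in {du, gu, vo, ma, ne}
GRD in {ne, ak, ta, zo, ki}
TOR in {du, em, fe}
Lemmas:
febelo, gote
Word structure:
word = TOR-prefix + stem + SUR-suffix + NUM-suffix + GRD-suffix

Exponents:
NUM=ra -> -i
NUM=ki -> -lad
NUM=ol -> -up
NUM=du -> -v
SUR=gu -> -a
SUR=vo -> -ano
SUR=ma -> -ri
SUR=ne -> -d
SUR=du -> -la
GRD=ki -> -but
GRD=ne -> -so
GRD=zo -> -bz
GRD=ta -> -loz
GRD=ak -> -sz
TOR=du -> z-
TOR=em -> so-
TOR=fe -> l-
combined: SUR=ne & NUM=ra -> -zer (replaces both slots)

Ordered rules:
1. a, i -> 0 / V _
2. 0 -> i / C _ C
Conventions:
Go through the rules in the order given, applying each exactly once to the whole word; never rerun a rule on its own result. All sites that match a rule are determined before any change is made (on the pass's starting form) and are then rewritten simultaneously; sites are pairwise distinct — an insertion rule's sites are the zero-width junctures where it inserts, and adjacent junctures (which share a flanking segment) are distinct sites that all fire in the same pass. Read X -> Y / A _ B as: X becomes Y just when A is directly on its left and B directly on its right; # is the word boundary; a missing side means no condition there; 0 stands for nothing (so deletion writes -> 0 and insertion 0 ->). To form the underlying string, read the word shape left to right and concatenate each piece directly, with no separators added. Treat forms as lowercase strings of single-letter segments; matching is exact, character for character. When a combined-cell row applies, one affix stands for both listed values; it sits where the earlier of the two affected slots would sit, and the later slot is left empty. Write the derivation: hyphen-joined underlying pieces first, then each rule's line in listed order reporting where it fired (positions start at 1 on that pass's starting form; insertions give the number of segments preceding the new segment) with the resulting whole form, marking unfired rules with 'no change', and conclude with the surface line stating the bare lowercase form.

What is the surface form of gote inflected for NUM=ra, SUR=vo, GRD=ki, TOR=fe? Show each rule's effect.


underlying: l-gote-ano-i-but
1. a, i -> 0 / V _: fires at position(s) 6, 9: lgotenobut
2. 0 -> i / C _ C: inserts after position(s) 1: ligotenobut
surface: ligotenobut


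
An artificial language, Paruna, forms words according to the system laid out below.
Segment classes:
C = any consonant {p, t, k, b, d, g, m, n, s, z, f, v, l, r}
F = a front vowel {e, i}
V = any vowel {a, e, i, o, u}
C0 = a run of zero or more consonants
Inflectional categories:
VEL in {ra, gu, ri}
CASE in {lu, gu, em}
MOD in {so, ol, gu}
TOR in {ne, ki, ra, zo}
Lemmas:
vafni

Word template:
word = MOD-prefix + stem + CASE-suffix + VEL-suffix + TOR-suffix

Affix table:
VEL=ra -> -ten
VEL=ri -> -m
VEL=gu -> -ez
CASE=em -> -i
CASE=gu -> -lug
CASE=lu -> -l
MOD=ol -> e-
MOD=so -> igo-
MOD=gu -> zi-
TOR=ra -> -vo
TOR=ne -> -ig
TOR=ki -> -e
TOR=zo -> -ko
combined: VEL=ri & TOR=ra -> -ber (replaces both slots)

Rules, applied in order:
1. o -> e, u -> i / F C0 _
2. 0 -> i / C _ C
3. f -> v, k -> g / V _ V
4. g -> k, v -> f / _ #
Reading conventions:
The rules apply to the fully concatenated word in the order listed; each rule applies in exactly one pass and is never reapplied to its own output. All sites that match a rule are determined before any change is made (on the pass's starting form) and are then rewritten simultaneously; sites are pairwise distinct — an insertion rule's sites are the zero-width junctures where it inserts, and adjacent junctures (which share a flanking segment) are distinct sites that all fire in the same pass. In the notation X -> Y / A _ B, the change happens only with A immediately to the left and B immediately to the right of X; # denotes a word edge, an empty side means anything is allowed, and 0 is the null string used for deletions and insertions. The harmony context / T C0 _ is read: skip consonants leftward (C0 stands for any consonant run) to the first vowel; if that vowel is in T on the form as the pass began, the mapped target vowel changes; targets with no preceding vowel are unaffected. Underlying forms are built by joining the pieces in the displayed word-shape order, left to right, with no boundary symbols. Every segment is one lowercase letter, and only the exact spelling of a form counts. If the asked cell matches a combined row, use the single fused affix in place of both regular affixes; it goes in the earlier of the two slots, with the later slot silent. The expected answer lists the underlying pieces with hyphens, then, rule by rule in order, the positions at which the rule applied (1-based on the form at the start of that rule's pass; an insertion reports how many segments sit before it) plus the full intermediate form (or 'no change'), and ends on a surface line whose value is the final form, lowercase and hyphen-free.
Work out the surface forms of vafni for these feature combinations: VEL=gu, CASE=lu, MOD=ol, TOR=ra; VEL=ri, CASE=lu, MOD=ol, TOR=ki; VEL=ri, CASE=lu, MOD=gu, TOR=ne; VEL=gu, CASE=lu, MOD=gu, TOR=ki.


cell VEL=gu, CASE=lu, MOD=ol, TOR=ra:
underlying: e-vafni-l-ez-vo
1. o -> e, u -> i / F C0 _: fires at position(s) 11: evafnilezve
2. 0 -> i / C _ C: inserts after position(s) 4, 9: evafinilezive
3. f -> v, k -> g / V _ V: fires at position(s) 4: evavinilezive
4. g -> k, v -> f / _ #: no change
surface: evavinilezive

cell VEL=ri, CASE=lu, MOD=ol, TOR=ki:
underlying: e-vafni-l-m-e
1. o -> e, u -> i / F C0 _: no change
2. 0 -> i / C _ C: inserts after position(s) 4, 7: evafinilime
3. f -> v, k -> g / V _ V: fires at position(s) 4: evavinilime
4. g -> k, v -> f / _ #: no change
surface: evavinilime

cell VEL=ri, CASE=lu, MOD=gu, TOR=ne:
underlying: zi-vafni-l-m-ig
1. o -> e, u -> i / F C0 _: no change
2. 0 -> i / C _ C: inserts after position(s) 5, 8: zivafinilimig
3. f -> v, k -> g / V _ V: fires at position(s) 5: zivavinilimig
4. g -> k, v -> f / _ #: fires at position(s) 13: zivavinilimik
surface: zivavinilimik

cell VEL=gu, CASE=lu, MOD=gu, TOR=ki:
underlying: zi-vafni-l-ez-e
1. o -> e, u -> i / F C0 _: no change
2. 0 -> i / C _ C: inserts after position(s) 5: zivafinileze
3. f -> v, k -> g / V _ V: fires at position(s) 5: zivavinileze
4. g -> k, v -> f / _ #: no change
surface: zivavinileze


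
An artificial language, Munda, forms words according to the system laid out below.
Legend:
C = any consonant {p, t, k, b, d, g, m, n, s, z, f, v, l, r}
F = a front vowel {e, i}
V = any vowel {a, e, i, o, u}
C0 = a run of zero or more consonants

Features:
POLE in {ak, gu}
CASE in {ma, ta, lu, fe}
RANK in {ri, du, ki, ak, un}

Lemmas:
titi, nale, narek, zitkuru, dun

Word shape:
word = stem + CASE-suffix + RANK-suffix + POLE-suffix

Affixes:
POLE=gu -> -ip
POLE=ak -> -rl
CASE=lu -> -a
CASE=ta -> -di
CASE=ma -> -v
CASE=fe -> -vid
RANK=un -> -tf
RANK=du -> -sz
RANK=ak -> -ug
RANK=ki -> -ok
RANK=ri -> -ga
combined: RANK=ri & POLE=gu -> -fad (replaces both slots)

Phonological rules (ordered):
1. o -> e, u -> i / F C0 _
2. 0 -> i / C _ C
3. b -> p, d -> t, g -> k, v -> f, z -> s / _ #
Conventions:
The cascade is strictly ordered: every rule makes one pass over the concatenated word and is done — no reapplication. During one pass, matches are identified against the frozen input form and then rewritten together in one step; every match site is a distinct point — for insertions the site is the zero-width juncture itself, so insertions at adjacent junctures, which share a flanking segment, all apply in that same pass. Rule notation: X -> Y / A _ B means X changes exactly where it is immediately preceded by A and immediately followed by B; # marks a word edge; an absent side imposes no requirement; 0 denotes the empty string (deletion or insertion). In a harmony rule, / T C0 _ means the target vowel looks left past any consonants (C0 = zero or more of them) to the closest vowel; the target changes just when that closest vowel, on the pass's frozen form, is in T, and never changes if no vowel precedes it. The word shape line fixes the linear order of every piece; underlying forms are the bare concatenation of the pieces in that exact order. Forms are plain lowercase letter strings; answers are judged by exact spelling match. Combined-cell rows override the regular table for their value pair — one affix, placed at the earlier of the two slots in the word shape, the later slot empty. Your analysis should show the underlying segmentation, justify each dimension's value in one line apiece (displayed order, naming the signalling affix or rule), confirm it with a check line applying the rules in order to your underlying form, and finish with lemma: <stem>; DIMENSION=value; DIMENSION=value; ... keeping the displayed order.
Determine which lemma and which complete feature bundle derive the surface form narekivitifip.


underlying: narek-v-tf-ip
POLE=gu - signalled by the affix -ip
CASE=ma - signalled by the affix -v
RANK=un - signalled by the affix -tf
check: narekvtfip -> narekvtfip -> narekivitifip -> narekivitifip
lemma: narek; POLE=gu; CASE=ma; RANK=un


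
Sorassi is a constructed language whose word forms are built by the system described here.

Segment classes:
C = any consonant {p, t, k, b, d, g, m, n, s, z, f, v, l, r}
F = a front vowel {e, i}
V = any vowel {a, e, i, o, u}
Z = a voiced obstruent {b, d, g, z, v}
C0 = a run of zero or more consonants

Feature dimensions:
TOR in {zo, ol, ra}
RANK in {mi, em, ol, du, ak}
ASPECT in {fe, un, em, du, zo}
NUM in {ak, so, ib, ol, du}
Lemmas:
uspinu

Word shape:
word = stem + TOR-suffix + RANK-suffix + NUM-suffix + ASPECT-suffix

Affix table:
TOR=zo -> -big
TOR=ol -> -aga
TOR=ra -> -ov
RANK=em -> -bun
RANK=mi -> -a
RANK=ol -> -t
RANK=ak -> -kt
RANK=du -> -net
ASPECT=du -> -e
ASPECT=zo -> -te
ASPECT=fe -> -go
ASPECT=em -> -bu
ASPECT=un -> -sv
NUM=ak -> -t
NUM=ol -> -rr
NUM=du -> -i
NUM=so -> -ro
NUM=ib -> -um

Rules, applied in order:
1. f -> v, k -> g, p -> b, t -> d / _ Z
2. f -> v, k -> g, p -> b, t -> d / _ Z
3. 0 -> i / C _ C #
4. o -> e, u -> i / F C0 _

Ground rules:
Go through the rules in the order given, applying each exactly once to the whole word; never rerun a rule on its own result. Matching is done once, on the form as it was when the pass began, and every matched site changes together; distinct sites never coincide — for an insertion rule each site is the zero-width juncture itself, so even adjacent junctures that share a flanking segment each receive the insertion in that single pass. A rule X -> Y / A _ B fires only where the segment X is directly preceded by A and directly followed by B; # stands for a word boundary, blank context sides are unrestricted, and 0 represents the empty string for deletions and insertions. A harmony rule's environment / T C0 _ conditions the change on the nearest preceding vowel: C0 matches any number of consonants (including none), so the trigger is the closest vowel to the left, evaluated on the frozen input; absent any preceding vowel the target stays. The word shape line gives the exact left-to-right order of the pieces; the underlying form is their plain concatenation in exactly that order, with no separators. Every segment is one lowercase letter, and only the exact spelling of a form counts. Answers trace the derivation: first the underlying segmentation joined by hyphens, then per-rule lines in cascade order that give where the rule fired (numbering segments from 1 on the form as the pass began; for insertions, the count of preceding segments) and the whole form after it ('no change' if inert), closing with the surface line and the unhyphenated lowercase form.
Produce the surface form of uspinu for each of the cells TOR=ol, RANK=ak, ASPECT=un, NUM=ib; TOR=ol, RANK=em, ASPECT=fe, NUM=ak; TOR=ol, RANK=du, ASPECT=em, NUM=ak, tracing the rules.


cell TOR=ol, RANK=ak, ASPECT=un, NUM=ib:
underlying: uspinu-aga-kt-um-sv
1. f -> v, k -> g, p -> b, t -> d / _ Z: no change
2. f -> v, k -> g, p -> b, t -> d / _ Z: no change
3. 0 -> i / C _ C #: inserts after position(s) 14: uspinuagaktumsiv
4. o -> e, u -> i / F C0 _: fires at position(s) 6: uspiniagaktumsiv
surface: uspiniagaktumsiv

cell TOR=ol, RANK=em, ASPECT=fe, NUM=ak:
underlying: uspinu-aga-bun-t-go
1. f -> v, k -> g, p -> b, t -> d / _ Z: fires at position(s) 13: uspinuagabundgo
2. f -> v, k -> g, p -> b, t -> d / _ Z: no change
3. 0 -> i / C _ C #: no change
4. o -> e, u -> i / F C0 _: fires at position(s) 6: uspiniagabundgo
surface: uspiniagabundgo

cell TOR=ol, RANK=du, ASPECT=em, NUM=ak:
underlying: uspinu-aga-net-t-bu
1. f -> v, k -> g, p -> b, t -> d / _ Z: fires at position(s) 13: uspinuaganetdbu
2. f -> v, k -> g, p -> b, t -> d / _ Z: fires at position(s) 12: uspinuaganeddbu
3. 0 -> i / C _ C #: no change
4. o -> e, u -> i / F C0 _: fires at position(s) 6, 15: uspiniaganeddbi
surface: uspiniaganeddbi


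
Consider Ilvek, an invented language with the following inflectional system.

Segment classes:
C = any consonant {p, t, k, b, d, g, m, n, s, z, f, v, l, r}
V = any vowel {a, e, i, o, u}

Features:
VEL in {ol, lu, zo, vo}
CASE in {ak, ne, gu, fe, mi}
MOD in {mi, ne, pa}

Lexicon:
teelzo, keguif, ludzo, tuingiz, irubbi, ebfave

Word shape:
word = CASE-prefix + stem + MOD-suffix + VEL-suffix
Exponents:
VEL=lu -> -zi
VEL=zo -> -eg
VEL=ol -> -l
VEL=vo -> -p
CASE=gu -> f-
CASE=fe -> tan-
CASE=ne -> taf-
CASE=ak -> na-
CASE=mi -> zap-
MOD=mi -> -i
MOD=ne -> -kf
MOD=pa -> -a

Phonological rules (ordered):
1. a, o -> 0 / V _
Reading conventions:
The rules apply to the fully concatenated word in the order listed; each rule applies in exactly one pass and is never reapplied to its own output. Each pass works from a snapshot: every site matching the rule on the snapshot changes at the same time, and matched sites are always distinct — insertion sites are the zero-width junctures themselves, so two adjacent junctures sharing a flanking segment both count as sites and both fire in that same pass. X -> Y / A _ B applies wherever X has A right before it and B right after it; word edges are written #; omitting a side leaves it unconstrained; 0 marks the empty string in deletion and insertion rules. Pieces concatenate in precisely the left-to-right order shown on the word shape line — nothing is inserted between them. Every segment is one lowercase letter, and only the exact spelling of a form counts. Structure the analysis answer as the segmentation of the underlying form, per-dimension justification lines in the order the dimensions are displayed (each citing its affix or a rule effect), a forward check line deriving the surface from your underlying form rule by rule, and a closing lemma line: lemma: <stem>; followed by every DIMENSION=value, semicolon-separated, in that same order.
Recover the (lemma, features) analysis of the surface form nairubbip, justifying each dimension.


underlying: na-irubbi-a-p
VEL=vo - signalled by the affix -p
CASE=ak - signalled by the affix na-
MOD=pa - signalled by the affix -a
check: nairubbiap -> nairubbip
lemma: irubbi; VEL=vo; CASE=ak; MOD=pa


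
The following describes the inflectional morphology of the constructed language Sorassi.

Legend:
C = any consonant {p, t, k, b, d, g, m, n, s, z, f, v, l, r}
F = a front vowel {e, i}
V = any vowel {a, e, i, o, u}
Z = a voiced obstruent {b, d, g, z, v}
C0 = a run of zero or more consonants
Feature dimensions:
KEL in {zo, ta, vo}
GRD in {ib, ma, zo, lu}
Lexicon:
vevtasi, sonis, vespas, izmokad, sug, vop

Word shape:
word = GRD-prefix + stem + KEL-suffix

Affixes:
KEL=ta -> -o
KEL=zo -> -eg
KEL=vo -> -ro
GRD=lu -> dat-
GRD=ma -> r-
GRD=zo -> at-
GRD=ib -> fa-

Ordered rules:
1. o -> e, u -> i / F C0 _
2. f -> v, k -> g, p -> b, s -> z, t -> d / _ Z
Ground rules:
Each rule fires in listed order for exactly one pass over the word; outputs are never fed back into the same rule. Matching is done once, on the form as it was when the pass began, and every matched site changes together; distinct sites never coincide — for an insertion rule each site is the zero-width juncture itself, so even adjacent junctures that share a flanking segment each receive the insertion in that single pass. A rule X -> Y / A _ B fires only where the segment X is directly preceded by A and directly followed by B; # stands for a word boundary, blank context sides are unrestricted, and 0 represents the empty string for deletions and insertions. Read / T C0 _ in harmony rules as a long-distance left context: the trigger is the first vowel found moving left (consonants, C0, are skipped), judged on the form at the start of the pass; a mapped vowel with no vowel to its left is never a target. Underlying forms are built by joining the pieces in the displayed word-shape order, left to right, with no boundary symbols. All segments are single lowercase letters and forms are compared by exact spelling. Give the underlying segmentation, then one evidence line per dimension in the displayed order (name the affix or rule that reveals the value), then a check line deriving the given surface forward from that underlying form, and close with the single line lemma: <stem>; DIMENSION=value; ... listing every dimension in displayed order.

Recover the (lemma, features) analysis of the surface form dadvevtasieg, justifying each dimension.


underlying: dat-vevtasi-eg
KEL=zo - signalled by the affix -eg
GRD=lu - signalled by the affix dat-
check: datvevtasieg -> datvevtasieg -> dadvevtasieg
lemma: vevtasi; KEL=zo; GRD=lu


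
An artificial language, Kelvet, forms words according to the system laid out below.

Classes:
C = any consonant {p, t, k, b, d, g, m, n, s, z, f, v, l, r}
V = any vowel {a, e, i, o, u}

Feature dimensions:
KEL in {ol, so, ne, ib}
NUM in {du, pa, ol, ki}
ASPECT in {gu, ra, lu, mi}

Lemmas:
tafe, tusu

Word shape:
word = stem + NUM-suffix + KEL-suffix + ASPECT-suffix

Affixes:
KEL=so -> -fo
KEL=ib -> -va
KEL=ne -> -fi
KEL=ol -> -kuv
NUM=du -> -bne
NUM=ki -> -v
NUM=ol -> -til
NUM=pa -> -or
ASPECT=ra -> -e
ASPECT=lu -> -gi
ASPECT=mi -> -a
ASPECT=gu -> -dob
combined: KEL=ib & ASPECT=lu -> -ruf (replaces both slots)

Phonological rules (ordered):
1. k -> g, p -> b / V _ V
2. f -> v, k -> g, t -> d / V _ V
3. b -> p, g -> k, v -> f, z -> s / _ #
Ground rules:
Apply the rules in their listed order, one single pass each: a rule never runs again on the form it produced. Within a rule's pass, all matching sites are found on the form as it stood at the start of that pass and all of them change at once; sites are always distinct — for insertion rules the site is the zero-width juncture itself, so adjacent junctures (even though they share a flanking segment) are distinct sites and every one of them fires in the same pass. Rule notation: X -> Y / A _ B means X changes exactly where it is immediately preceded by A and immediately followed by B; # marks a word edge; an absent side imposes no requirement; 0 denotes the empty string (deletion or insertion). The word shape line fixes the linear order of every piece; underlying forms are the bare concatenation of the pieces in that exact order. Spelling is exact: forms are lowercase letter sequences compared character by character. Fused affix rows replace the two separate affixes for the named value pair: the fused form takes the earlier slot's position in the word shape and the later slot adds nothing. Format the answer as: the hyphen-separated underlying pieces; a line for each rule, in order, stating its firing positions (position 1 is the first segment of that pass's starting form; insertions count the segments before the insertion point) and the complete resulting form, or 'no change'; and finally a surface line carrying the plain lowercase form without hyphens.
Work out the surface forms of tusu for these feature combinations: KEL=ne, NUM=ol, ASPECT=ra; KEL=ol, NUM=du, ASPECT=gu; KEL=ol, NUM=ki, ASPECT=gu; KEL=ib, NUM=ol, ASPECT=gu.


cell KEL=ne, NUM=ol, ASPECT=ra:
underlying: tusu-til-fi-e
1. k -> g, p -> b / V _ V: no change
2. f -> v, k -> g, t -> d / V _ V: fires at position(s) 5: tusudilfie
3. b -> p, g -> k, v -> f, z -> s / _ #: no change
surface: tusudilfie

cell KEL=ol, NUM=du, ASPECT=gu:
underlying: tusu-bne-kuv-dob
1. k -> g, p -> b / V _ V: fires at position(s) 8: tusubneguvdob
2. f -> v, k -> g, t -> d / V _ V: no change
3. b -> p, g -> k, v -> f, z -> s / _ #: fires at position(s) 13: tusubneguvdop
surface: tusubneguvdop

cell KEL=ol, NUM=ki, ASPECT=gu:
underlying: tusu-v-kuv-dob
1. k -> g, p -> b / V _ V: no change
2. f -> v, k -> g, t -> d / V _ V: no change
3. b -> p, g -> k, v -> f, z -> s / _ #: fires at position(s) 11: tusuvkuvdop
surface: tusuvkuvdop

cell KEL=ib, NUM=ol, ASPECT=gu:
underlying: tusu-til-va-dob
1. k -> g, p -> b / V _ V: no change
2. f -> v, k -> g, t -> d / V _ V: fires at position(s) 5: tusudilvadob
3. b -> p, g -> k, v -> f, z -> s / _ #: fires at position(s) 12: tusudilvadop
surface: tusudilvadop


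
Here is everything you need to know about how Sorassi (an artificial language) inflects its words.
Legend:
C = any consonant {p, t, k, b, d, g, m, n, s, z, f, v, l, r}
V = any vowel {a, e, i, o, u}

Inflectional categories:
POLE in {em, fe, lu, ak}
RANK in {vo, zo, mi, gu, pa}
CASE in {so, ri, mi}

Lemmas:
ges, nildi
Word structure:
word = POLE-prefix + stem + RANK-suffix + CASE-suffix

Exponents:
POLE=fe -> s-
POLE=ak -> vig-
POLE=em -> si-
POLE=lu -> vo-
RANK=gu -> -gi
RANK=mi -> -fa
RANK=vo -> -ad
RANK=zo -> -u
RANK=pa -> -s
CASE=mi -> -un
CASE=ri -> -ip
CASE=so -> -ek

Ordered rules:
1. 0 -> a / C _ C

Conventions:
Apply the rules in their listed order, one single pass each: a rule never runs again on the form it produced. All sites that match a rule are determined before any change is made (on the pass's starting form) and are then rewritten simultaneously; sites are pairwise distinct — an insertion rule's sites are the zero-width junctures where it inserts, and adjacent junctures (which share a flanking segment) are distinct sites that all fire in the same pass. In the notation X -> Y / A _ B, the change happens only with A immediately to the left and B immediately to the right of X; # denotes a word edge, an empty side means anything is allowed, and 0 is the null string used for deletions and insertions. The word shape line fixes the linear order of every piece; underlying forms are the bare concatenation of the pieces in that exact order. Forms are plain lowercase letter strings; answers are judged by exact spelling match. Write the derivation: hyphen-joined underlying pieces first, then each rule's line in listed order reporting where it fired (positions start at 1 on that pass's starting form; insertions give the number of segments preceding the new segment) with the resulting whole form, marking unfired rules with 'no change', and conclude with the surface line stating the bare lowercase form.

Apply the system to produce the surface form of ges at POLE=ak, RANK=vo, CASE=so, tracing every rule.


underlying: vig-ges-ad-ek
1. 0 -> a / C _ C: inserts after position(s) 3: vigagesadek
surface: vigagesadek
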